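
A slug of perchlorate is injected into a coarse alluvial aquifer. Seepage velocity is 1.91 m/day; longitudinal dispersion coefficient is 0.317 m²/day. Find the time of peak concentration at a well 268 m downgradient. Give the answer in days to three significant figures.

140 days

For the 1D instantaneous-source solution, setting ∂C/∂t = 0 at fixed x gives v²t² + 2Dt − x² = 0, so t = (√(D² + v²x²) − D)/v².
√(D² + v²x²) = √(0.317² + 1.91² × 268²) = 511.9; v² = 3.6481.
t = (511.9 − 0.317)/3.6481 = 140 days (vs. the pure-advection estimate x/v = 140 d).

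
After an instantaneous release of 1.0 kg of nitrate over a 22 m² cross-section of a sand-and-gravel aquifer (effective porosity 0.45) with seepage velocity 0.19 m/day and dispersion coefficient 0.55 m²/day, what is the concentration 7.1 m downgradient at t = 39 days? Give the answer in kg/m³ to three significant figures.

0.00615 kg/m³

For an instantaneous plane source, C(x,t) = M/(n_e·A·√(4πDt)) · exp(−(x−vt)²/(4Dt)), with n_e·A the pore (flow) area.
Plume center vt = 0.19 × 39 = 7.41 m, so the well at 7.1 m is 0.31 m upgradient of the peak.
√(4πDt) = 16.42 m, giving peak height M/(n_e·A·√(4πDt)) = 1.0/(0.45 × 22 × 16.42) = 0.006152 kg/m³.
(x−vt)²/(4Dt) = (-0.31)²/(4 × 0.55 × 39) = 0.001120; exp(−0.001120) = 0.9989.
C = 0.006152 × 0.9989 = 0.00615 kg/m³.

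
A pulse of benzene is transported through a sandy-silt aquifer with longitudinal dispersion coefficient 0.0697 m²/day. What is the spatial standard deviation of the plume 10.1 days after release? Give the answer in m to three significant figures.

Dispersive spreading gives a Gaussian with σ² = 2Dt; advection only shifts the center.
σ = √(2 × 0.0697 × 10.1) = 1.19 m.

1.19 m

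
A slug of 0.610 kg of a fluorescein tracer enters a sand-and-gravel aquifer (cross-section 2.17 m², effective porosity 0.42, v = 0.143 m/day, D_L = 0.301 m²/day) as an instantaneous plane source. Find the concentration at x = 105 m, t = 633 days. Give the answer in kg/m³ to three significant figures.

For an instantaneous plane source, C(x,t) = M/(n_e·A·√(4πDt)) · exp(−(x−vt)²/(4Dt)), with n_e·A the pore (flow) area.
Plume center vt = 0.143 × 633 = 90.519 m, so the well at 105 m is 14.481 m downgradient of the peak.
√(4πDt) = 48.93 m, giving peak height M/(n_e·A·√(4πDt)) = 0.610/(0.42 × 2.17 × 48.93) = 0.01368 kg/m³.
(x−vt)²/(4Dt) = (14.481)²/(4 × 0.301 × 633) = 0.2751; exp(−0.2751) = 0.7595.
C = 0.01368 × 0.7595 = 0.0104 kg/m³.

0.0104 kg/m³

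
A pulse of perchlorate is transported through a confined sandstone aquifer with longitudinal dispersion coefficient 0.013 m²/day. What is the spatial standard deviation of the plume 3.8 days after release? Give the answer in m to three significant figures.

0.314 m

Dispersive spreading gives a Gaussian with σ² = 2Dt; advection only shifts the center.
σ = √(2 × 0.013 × 3.8) = 0.314 m.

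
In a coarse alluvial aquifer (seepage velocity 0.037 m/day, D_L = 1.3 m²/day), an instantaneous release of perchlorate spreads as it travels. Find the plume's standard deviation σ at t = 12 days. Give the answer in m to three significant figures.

Dispersive spreading gives a Gaussian with σ² = 2Dt; advection only shifts the center.
σ = √(2 × 1.3 × 12) = 5.59 m.

5.59 m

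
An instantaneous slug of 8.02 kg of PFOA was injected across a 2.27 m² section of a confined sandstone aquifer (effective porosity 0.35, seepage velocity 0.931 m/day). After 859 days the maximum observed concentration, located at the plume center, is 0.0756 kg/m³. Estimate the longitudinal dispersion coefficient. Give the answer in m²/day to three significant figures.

1.65 m²/day

At the plume center C_max = M/(n_e·A·√(4πDt)), so D = M²/(4πt·(n_e·A·C_max)²).
n_e·A·C_max = 0.35 × 2.27 × 0.0756 = 0.06006 kg/m.
D = 8.02²/(4π × 859 × 0.06006²) = 1.65 m²/day.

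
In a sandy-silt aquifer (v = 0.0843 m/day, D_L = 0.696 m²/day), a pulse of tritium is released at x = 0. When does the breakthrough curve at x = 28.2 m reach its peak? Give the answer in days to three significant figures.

For the 1D instantaneous-source solution, setting ∂C/∂t = 0 at fixed x gives v²t² + 2Dt − x² = 0, so t = (√(D² + v²x²) − D)/v².
√(D² + v²x²) = √(0.696² + 0.0843² × 28.2²) = 2.477; v² = 0.00710649.
t = (2.477 − 0.696)/0.00710649 = 251 days (vs. the pure-advection estimate x/v = 335 d).

251 days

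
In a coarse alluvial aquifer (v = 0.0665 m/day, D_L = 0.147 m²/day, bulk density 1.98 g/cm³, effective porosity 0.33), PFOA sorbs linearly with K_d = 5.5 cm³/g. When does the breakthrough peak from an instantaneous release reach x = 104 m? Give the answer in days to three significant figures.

52100 days

Retardation factor R = 1 + ρ_b·K_d/n = 1 + 1.98 × 5.5/0.33 = 34.00.
Sorption retards both mechanisms: v_R = v/R = 0.001956 m/day, D_R = D/R = 0.004324 m²/day.
Peak time from v_R²t² + 2D_R t − x² = 0: t = (√(D_R² + v_R²x²) − D_R)/v_R².
√(D_R² + v_R²x²) = √(0.004324² + 0.001956² × 104²) = 0.2035; v_R² = 3.826e-06.
t = (0.2035 − 0.004324)/3.826e-06 = 52100 days.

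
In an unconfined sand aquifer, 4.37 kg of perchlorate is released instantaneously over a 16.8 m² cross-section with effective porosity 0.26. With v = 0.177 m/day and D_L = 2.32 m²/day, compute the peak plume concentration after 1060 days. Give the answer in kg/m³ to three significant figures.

0.00569 kg/m³

The peak of an instantaneous 1D plume sits at x = vt; there the Gaussian factor is 1 and C_max = M/(n_e·A·√(4πDt)), where n_e·A is the pore area the mass is dissolved in.
√(4πDt) = √(4π × 2.32 × 1060) = 175.8 m, so C_max = 4.37/(0.26 × 16.8 × 175.8) = 0.00569 kg/m³.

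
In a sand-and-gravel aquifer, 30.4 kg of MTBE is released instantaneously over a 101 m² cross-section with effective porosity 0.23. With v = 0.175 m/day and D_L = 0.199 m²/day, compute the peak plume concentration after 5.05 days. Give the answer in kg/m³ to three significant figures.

The peak of an instantaneous 1D plume sits at x = vt; there the Gaussian factor is 1 and C_max = M/(n_e·A·√(4πDt)), where n_e·A is the pore area the mass is dissolved in.
√(4πDt) = √(4π × 0.199 × 5.05) = 3.554 m, so C_max = 30.4/(0.23 × 101 × 3.554) = 0.368 kg/m³.

0.368 kg/m³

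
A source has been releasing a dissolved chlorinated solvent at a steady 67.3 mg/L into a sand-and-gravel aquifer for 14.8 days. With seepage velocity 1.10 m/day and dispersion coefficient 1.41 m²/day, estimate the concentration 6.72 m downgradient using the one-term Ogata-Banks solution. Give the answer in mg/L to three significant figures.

For a continuous step input, C/C₀ ≈ ½·erfc((x−vt)/(2√(Dt))).
vt = 1.10 × 14.8 = 16.28 m and 2√(Dt) = 2√(1.41 × 14.8) = 9.136 m.
Argument (x−vt)/(2√(Dt)) = (6.72 − 16.28)/9.136 = -1.046; ½·erfc(-1.046) = 0.9305.
C = 67.3 × 0.9305 = 62.6 mg/L.

62.6 mg/L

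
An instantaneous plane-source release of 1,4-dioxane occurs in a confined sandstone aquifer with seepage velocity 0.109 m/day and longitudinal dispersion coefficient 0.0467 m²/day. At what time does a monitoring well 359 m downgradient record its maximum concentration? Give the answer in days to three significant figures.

For the 1D instantaneous-source solution, setting ∂C/∂t = 0 at fixed x gives v²t² + 2Dt − x² = 0, so t = (√(D² + v²x²) − D)/v².
√(D² + v²x²) = √(0.0467² + 0.109² × 359²) = 39.13; v² = 0.011881.
t = (39.13 − 0.0467)/0.011881 = 3290 days (vs. the pure-advection estimate x/v = 3290 d).

3290 days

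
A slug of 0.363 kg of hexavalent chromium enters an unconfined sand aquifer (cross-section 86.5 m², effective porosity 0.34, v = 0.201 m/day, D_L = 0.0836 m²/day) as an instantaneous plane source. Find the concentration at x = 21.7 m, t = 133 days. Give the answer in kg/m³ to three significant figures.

0.000591 kg/m³

For an instantaneous plane source, C(x,t) = M/(n_e·A·√(4πDt)) · exp(−(x−vt)²/(4Dt)), with n_e·A the pore (flow) area.
Plume center vt = 0.201 × 133 = 26.733 m, so the well at 21.7 m is 5.033 m upgradient of the peak.
√(4πDt) = 11.82 m, giving peak height M/(n_e·A·√(4πDt)) = 0.363/(0.34 × 86.5 × 11.82) = 0.001044 kg/m³.
(x−vt)²/(4Dt) = (-5.033)²/(4 × 0.0836 × 133) = 0.5696; exp(−0.5696) = 0.5658.
C = 0.001044 × 0.5658 = 0.000591 kg/m³.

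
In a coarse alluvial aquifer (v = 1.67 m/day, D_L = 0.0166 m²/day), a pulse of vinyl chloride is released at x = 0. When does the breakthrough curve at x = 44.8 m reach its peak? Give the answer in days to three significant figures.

26.8 days

For the 1D instantaneous-source solution, setting ∂C/∂t = 0 at fixed x gives v²t² + 2Dt − x² = 0, so t = (√(D² + v²x²) − D)/v².
√(D² + v²x²) = √(0.0166² + 1.67² × 44.8²) = 74.82; v² = 2.7889.
t = (74.82 − 0.0166)/2.7889 = 26.8 days (vs. the pure-advection estimate x/v = 26.8 d).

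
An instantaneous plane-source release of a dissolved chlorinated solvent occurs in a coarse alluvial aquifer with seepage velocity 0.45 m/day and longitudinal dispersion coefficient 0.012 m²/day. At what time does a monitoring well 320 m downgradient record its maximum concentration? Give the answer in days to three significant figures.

For the 1D instantaneous-source solution, setting ∂C/∂t = 0 at fixed x gives v²t² + 2Dt − x² = 0, so t = (√(D² + v²x²) − D)/v².
√(D² + v²x²) = √(0.012² + 0.45² × 320²) = 144.0; v² = 0.2025.
t = (144.0 − 0.012)/0.2025 = 711 days (vs. the pure-advection estimate x/v = 711 d).

711 days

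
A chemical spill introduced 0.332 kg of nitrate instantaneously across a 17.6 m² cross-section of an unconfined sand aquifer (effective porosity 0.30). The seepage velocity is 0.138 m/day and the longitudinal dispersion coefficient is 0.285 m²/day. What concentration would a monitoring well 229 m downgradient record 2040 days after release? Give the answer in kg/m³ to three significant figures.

0.000225 kg/m³

For an instantaneous plane source, C(x,t) = M/(n_e·A·√(4πDt)) · exp(−(x−vt)²/(4Dt)), with n_e·A the pore (flow) area.
Plume center vt = 0.138 × 2040 = 281.52 m, so the well at 229 m is 52.52 m upgradient of the peak.
√(4πDt) = 85.48 m, giving peak height M/(n_e·A·√(4πDt)) = 0.332/(0.30 × 17.6 × 85.48) = 0.0007356 kg/m³.
(x−vt)²/(4Dt) = (-52.52)²/(4 × 0.285 × 2040) = 1.186; exp(−1.186) = 0.3054.
C = 0.0007356 × 0.3054 = 0.000225 kg/m³.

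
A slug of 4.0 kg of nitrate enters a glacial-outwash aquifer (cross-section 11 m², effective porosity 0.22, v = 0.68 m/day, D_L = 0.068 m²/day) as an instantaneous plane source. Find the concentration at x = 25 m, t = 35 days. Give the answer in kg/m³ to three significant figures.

For an instantaneous plane source, C(x,t) = M/(n_e·A·√(4πDt)) · exp(−(x−vt)²/(4Dt)), with n_e·A the pore (flow) area.
Plume center vt = 0.68 × 35 = 23.8 m, so the well at 25 m is 1.2 m downgradient of the peak.
√(4πDt) = 5.469 m, giving peak height M/(n_e·A·√(4πDt)) = 4.0/(0.22 × 11 × 5.469) = 0.3022 kg/m³.
(x−vt)²/(4Dt) = (1.2)²/(4 × 0.068 × 35) = 0.1513; exp(−0.1513) = 0.8596.
C = 0.3022 × 0.8596 = 0.260 kg/m³.

0.260 kg/m³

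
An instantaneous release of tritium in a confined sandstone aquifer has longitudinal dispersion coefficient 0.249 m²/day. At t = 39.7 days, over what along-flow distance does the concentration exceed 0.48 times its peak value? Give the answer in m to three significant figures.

10.8 m

The plume is Gaussian with σ = √(2Dt) = √(2 × 0.249 × 39.7) = 4.446 m.
C/C_peak = exp(−Δx²/(2σ²)) = 0.48 ⇒ Δx = σ·√(−2 ln 0.48) = 4.446 × 1.212 = 5.389 m.
Width = 2Δx = 10.8 m.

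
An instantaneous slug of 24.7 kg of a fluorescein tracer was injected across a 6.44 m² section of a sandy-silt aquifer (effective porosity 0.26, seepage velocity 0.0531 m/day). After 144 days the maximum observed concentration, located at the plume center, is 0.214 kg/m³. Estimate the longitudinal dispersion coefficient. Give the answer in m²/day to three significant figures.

At the plume center C_max = M/(n_e·A·√(4πDt)), so D = M²/(4πt·(n_e·A·C_max)²).
n_e·A·C_max = 0.26 × 6.44 × 0.214 = 0.3583 kg/m.
D = 24.7²/(4π × 144 × 0.3583²) = 2.63 m²/day.

2.63 m²/day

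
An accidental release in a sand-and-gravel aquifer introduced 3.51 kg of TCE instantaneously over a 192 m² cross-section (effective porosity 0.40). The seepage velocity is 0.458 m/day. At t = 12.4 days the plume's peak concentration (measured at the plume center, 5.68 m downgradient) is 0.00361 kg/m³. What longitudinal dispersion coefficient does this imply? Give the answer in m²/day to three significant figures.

At the plume center C_max = M/(n_e·A·√(4πDt)), so D = M²/(4πt·(n_e·A·C_max)²).
n_e·A·C_max = 0.40 × 192 × 0.00361 = 0.2772 kg/m.
D = 3.51²/(4π × 12.4 × 0.2772²) = 1.03 m²/day.

1.03 m²/day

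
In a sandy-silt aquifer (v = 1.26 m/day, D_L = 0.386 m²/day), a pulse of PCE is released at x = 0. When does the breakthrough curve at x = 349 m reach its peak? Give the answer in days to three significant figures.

For the 1D instantaneous-source solution, setting ∂C/∂t = 0 at fixed x gives v²t² + 2Dt − x² = 0, so t = (√(D² + v²x²) − D)/v².
√(D² + v²x²) = √(0.386² + 1.26² × 349²) = 439.7; v² = 1.5876.
t = (439.7 − 0.386)/1.5876 = 277 days (vs. the pure-advection estimate x/v = 277 d).

277 days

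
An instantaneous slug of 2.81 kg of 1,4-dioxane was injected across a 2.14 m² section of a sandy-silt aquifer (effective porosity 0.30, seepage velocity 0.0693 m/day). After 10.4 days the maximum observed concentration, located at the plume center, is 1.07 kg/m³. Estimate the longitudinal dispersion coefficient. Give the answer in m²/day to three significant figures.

0.128 m²/day

At the plume center C_max = M/(n_e·A·√(4πDt)), so D = M²/(4πt·(n_e·A·C_max)²).
n_e·A·C_max = 0.30 × 2.14 × 1.07 = 0.6869 kg/m.
D = 2.81²/(4π × 10.4 × 0.6869²) = 0.128 m²/day.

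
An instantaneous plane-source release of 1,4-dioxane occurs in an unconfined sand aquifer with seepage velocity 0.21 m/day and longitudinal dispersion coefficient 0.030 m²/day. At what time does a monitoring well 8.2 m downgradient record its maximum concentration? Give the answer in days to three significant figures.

For the 1D instantaneous-source solution, setting ∂C/∂t = 0 at fixed x gives v²t² + 2Dt − x² = 0, so t = (√(D² + v²x²) − D)/v².
√(D² + v²x²) = √(0.030² + 0.21² × 8.2²) = 1.722; v² = 0.0441.
t = (1.722 − 0.030)/0.0441 = 38.4 days (vs. the pure-advection estimate x/v = 39.0 d).

38.4 days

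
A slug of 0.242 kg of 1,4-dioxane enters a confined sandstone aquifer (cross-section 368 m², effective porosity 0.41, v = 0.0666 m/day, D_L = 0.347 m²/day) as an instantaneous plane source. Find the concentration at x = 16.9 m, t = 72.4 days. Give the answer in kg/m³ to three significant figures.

For an instantaneous plane source, C(x,t) = M/(n_e·A·√(4πDt)) · exp(−(x−vt)²/(4Dt)), with n_e·A the pore (flow) area.
Plume center vt = 0.0666 × 72.4 = 4.82184 m, so the well at 16.9 m is 12.07816 m downgradient of the peak.
√(4πDt) = 17.77 m, giving peak height M/(n_e·A·√(4πDt)) = 0.242/(0.41 × 368 × 17.77) = 9.026e-05 kg/m³.
(x−vt)²/(4Dt) = (12.07816)²/(4 × 0.347 × 72.4) = 1.452; exp(−1.452) = 0.2341.
C = 9.026e-05 × 0.2341 = 2.11e-05 kg/m³.

2.11e-05 kg/m³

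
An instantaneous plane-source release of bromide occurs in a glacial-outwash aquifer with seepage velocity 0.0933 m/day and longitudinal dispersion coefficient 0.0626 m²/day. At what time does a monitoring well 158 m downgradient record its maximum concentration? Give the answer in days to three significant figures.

1690 days

For the 1D instantaneous-source solution, setting ∂C/∂t = 0 at fixed x gives v²t² + 2Dt − x² = 0, so t = (√(D² + v²x²) − D)/v².
√(D² + v²x²) = √(0.0626² + 0.0933² × 158²) = 14.74; v² = 0.00870489.
t = (14.74 − 0.0626)/0.00870489 = 1690 days (vs. the pure-advection estimate x/v = 1690 d).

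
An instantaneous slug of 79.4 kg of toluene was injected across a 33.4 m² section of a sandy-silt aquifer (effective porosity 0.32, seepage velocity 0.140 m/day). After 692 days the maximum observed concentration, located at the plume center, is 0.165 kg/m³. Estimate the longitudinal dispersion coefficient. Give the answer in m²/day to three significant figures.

0.233 m²/day

At the plume center C_max = M/(n_e·A·√(4πDt)), so D = M²/(4πt·(n_e·A·C_max)²).
n_e·A·C_max = 0.32 × 33.4 × 0.165 = 1.764 kg/m.
D = 79.4²/(4π × 692 × 1.764²) = 0.233 m²/day.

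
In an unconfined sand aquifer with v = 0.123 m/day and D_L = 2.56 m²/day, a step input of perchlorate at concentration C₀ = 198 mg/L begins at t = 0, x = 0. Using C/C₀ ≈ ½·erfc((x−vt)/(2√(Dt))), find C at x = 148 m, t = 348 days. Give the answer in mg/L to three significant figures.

For a continuous step input, C/C₀ ≈ ½·erfc((x−vt)/(2√(Dt))).
vt = 0.123 × 348 = 42.804 m and 2√(Dt) = 2√(2.56 × 348) = 59.70 m.
Argument (x−vt)/(2√(Dt)) = (148 − 42.804)/59.70 = 1.762; ½·erfc(1.762) = 0.006354.
C = 198 × 0.006354 = 1.26 mg/L.

1.26 mg/L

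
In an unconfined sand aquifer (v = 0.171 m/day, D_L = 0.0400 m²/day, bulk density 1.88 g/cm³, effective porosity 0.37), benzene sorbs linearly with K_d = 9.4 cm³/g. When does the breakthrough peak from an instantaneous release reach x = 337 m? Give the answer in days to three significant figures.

Retardation factor R = 1 + ρ_b·K_d/n = 1 + 1.88 × 9.4/0.37 = 48.76.
Sorption retards both mechanisms: v_R = v/R = 0.003507 m/day, D_R = D/R = 0.0008203 m²/day.
Peak time from v_R²t² + 2D_R t − x² = 0: t = (√(D_R² + v_R²x²) − D_R)/v_R².
√(D_R² + v_R²x²) = √(0.0008203² + 0.003507² × 337²) = 1.182; v_R² = 1.230e-05.
t = (1.182 − 0.0008203)/1.230e-05 = 96000 days.

96000 days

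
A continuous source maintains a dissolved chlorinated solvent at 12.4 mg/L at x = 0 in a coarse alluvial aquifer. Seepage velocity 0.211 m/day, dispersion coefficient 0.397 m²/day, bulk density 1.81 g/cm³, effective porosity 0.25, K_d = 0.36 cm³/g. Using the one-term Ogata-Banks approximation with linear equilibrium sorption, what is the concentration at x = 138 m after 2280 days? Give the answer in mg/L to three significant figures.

Retardation factor R = 1 + ρ_b·K_d/n = 1 + 1.81 × 0.36/0.25 = 3.606.
Sorption retards both mechanisms: v_R = v/R = 0.05851 m/day, D_R = D/R = 0.1101 m²/day.
v_R·t = 0.05851 × 2280 = 133.4028 m; 2√(D_R t) = 31.69 m; argument = (138 − 133.4028)/31.69 = 0.1451.
C = C₀ × ½·erfc(0.1451) = 12.4 × 0.4187 = 5.19 mg/L.

5.19 mg/L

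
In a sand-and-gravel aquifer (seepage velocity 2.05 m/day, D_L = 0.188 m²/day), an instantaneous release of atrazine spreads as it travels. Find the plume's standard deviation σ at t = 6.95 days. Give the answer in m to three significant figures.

1.62 m

Dispersive spreading gives a Gaussian with σ² = 2Dt; advection only shifts the center.
σ = √(2 × 0.188 × 6.95) = 1.62 m.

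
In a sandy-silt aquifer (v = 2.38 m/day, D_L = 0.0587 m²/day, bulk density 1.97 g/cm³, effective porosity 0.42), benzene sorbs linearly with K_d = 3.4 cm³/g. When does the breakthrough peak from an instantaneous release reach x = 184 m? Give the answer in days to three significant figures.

1310 days

Retardation factor R = 1 + ρ_b·K_d/n = 1 + 1.97 × 3.4/0.42 = 16.95.
Sorption retards both mechanisms: v_R = v/R = 0.1404 m/day, D_R = D/R = 0.003463 m²/day.
Peak time from v_R²t² + 2D_R t − x² = 0: t = (√(D_R² + v_R²x²) − D_R)/v_R².
√(D_R² + v_R²x²) = √(0.003463² + 0.1404² × 184²) = 25.83; v_R² = 0.01971.
t = (25.83 − 0.003463)/0.01971 = 1310 days.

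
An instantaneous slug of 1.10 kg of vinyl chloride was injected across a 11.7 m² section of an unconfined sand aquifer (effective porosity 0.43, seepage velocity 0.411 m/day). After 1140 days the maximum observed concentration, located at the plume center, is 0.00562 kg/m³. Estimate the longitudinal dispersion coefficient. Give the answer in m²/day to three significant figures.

0.106 m²/day

At the plume center C_max = M/(n_e·A·√(4πDt)), so D = M²/(4πt·(n_e·A·C_max)²).
n_e·A·C_max = 0.43 × 11.7 × 0.00562 = 0.02827 kg/m.
D = 1.10²/(4π × 1140 × 0.02827²) = 0.106 m²/day.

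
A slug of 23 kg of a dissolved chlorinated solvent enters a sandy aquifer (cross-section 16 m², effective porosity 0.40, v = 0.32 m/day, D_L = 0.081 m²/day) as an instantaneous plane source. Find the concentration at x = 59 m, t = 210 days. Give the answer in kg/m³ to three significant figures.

0.0915 kg/m³

For an instantaneous plane source, C(x,t) = M/(n_e·A·√(4πDt)) · exp(−(x−vt)²/(4Dt)), with n_e·A the pore (flow) area.
Plume center vt = 0.32 × 210 = 67.2 m, so the well at 59 m is 8.2 m upgradient of the peak.
√(4πDt) = 14.62 m, giving peak height M/(n_e·A·√(4πDt)) = 23/(0.40 × 16 × 14.62) = 0.2458 kg/m³.
(x−vt)²/(4Dt) = (-8.2)²/(4 × 0.081 × 210) = 0.9882; exp(−0.9882) = 0.3722.
C = 0.2458 × 0.3722 = 0.0915 kg/m³.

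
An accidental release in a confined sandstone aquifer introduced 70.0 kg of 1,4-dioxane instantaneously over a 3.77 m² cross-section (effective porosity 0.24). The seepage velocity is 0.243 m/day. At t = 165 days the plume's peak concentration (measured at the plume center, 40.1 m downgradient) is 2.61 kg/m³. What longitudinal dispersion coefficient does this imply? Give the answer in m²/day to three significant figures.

At the plume center C_max = M/(n_e·A·√(4πDt)), so D = M²/(4πt·(n_e·A·C_max)²).
n_e·A·C_max = 0.24 × 3.77 × 2.61 = 2.362 kg/m.
D = 70.0²/(4π × 165 × 2.362²) = 0.424 m²/day.

0.424 m²/day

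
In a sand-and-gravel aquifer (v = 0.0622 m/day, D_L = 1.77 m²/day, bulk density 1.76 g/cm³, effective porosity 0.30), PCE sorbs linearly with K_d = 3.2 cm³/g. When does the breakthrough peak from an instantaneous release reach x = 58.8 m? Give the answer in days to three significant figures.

11700 days

Retardation factor R = 1 + ρ_b·K_d/n = 1 + 1.76 × 3.2/0.30 = 19.77.
Sorption retards both mechanisms: v_R = v/R = 0.003146 m/day, D_R = D/R = 0.08953 m²/day.
Peak time from v_R²t² + 2D_R t − x² = 0: t = (√(D_R² + v_R²x²) − D_R)/v_R².
√(D_R² + v_R²x²) = √(0.08953² + 0.003146² × 58.8²) = 0.2055; v_R² = 9.897e-06.
t = (0.2055 − 0.08953)/9.897e-06 = 11700 days.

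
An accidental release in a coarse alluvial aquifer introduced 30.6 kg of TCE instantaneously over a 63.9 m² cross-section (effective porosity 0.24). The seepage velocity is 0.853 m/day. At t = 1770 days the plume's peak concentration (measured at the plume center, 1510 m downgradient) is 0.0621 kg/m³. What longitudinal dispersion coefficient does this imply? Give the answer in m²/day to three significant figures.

0.0464 m²/day

At the plume center C_max = M/(n_e·A·√(4πDt)), so D = M²/(4πt·(n_e·A·C_max)²).
n_e·A·C_max = 0.24 × 63.9 × 0.0621 = 0.9524 kg/m.
D = 30.6²/(4π × 1770 × 0.9524²) = 0.0464 m²/day.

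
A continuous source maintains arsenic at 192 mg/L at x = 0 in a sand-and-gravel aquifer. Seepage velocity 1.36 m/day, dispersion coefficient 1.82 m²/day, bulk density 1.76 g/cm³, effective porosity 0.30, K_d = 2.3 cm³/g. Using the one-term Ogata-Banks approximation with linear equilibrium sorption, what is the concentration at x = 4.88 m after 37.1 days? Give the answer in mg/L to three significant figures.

Retardation factor R = 1 + ρ_b·K_d/n = 1 + 1.76 × 2.3/0.30 = 14.49.
Sorption retards both mechanisms: v_R = v/R = 0.09386 m/day, D_R = D/R = 0.1256 m²/day.
v_R·t = 0.09386 × 37.1 = 3.482206 m; 2√(D_R t) = 4.317 m; argument = (4.88 − 3.482206)/4.317 = 0.3238.
C = C₀ × ½·erfc(0.3238) = 192 × 0.3235 = 62.1 mg/L.

62.1 mg/L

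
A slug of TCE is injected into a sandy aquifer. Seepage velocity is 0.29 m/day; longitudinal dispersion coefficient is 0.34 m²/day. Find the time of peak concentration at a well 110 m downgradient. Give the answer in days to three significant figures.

For the 1D instantaneous-source solution, setting ∂C/∂t = 0 at fixed x gives v²t² + 2Dt − x² = 0, so t = (√(D² + v²x²) − D)/v².
√(D² + v²x²) = √(0.34² + 0.29² × 110²) = 31.90; v² = 0.0841.
t = (31.90 − 0.34)/0.0841 = 375 days (vs. the pure-advection estimate x/v = 379 d).

375 days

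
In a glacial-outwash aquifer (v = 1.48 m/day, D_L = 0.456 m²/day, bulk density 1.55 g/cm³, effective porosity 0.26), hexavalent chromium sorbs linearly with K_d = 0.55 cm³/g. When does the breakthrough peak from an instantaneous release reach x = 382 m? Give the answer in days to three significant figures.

Retardation factor R = 1 + ρ_b·K_d/n = 1 + 1.55 × 0.55/0.26 = 4.279.
Sorption retards both mechanisms: v_R = v/R = 0.3459 m/day, D_R = D/R = 0.1066 m²/day.
Peak time from v_R²t² + 2D_R t − x² = 0: t = (√(D_R² + v_R²x²) − D_R)/v_R².
√(D_R² + v_R²x²) = √(0.1066² + 0.3459² × 382²) = 132.1; v_R² = 0.1196.
t = (132.1 − 0.1066)/0.1196 = 1100 days.

1100 days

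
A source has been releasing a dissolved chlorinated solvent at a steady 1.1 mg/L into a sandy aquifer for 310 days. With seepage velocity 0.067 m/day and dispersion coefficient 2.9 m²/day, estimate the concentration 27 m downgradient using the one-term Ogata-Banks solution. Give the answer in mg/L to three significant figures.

For a continuous step input, C/C₀ ≈ ½·erfc((x−vt)/(2√(Dt))).
vt = 0.067 × 310 = 20.77 m and 2√(Dt) = 2√(2.9 × 310) = 59.97 m.
Argument (x−vt)/(2√(Dt)) = (27 − 20.77)/59.97 = 0.1039; ½·erfc(0.1039) = 0.4416.
C = 1.1 × 0.4416 = 0.486 mg/L.

0.486 mg/L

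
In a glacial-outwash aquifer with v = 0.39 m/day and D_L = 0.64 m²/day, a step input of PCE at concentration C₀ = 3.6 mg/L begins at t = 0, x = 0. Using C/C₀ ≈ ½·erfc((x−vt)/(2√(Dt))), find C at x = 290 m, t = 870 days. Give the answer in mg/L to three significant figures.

For a continuous step input, C/C₀ ≈ ½·erfc((x−vt)/(2√(Dt))).
vt = 0.39 × 870 = 339.3 m and 2√(Dt) = 2√(0.64 × 870) = 47.19 m.
Argument (x−vt)/(2√(Dt)) = (290 − 339.3)/47.19 = -1.045; ½·erfc(-1.045) = 0.9303.
C = 3.6 × 0.9303 = 3.35 mg/L.

3.35 mg/L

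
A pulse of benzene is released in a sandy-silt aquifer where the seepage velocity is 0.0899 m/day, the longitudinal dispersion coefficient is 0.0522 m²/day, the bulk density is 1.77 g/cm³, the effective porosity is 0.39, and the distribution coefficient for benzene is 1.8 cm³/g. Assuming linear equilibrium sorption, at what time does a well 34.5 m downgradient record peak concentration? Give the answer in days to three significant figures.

Retardation factor R = 1 + ρ_b·K_d/n = 1 + 1.77 × 1.8/0.39 = 9.169.
Sorption retards both mechanisms: v_R = v/R = 0.009805 m/day, D_R = D/R = 0.005693 m²/day.
Peak time from v_R²t² + 2D_R t − x² = 0: t = (√(D_R² + v_R²x²) − D_R)/v_R².
√(D_R² + v_R²x²) = √(0.005693² + 0.009805² × 34.5²) = 0.3383; v_R² = 9.614e-05.
t = (0.3383 − 0.005693)/9.614e-05 = 3460 days.

3460 days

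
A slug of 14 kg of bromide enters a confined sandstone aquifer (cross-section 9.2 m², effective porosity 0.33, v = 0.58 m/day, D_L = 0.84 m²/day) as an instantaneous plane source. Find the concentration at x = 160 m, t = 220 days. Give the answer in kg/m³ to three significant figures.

For an instantaneous plane source, C(x,t) = M/(n_e·A·√(4πDt)) · exp(−(x−vt)²/(4Dt)), with n_e·A the pore (flow) area.
Plume center vt = 0.58 × 220 = 127.6 m, so the well at 160 m is 32.4 m downgradient of the peak.
√(4πDt) = 48.19 m, giving peak height M/(n_e·A·√(4πDt)) = 14/(0.33 × 9.2 × 48.19) = 0.09569 kg/m³.
(x−vt)²/(4Dt) = (32.4)²/(4 × 0.84 × 220) = 1.420; exp(−1.420) = 0.2417.
C = 0.09569 × 0.2417 = 0.0231 kg/m³.

0.0231 kg/m³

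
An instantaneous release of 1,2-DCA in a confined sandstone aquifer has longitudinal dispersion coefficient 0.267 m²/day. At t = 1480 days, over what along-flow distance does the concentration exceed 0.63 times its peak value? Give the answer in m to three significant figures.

54.0 m

The plume is Gaussian with σ = √(2Dt) = √(2 × 0.267 × 1480) = 28.11 m.
C/C_peak = exp(−Δx²/(2σ²)) = 0.63 ⇒ Δx = σ·√(−2 ln 0.63) = 28.11 × 0.9613 = 27.02 m.
Width = 2Δx = 54.0 m.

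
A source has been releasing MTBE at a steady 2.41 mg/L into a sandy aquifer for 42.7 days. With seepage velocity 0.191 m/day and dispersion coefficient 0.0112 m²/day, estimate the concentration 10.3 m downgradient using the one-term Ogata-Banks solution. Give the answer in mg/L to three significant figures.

0.0342 mg/L

For a continuous step input, C/C₀ ≈ ½·erfc((x−vt)/(2√(Dt))).
vt = 0.191 × 42.7 = 8.1557 m and 2√(Dt) = 2√(0.0112 × 42.7) = 1.383 m.
Argument (x−vt)/(2√(Dt)) = (10.3 − 8.1557)/1.383 = 1.550; ½·erfc(1.550) = 0.01419.
C = 2.41 × 0.01419 = 0.0342 mg/L.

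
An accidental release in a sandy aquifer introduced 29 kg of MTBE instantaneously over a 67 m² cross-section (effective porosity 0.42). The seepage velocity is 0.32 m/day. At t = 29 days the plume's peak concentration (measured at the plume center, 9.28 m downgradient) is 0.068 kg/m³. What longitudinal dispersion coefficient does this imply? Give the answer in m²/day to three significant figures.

At the plume center C_max = M/(n_e·A·√(4πDt)), so D = M²/(4πt·(n_e·A·C_max)²).
n_e·A·C_max = 0.42 × 67 × 0.068 = 1.914 kg/m.
D = 29²/(4π × 29 × 1.914²) = 0.630 m²/day.

0.630 m²/day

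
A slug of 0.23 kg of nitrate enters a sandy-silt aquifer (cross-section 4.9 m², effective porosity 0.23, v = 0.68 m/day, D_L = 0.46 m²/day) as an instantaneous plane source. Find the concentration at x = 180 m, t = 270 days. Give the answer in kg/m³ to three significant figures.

For an instantaneous plane source, C(x,t) = M/(n_e·A·√(4πDt)) · exp(−(x−vt)²/(4Dt)), with n_e·A the pore (flow) area.
Plume center vt = 0.68 × 270 = 183.6 m, so the well at 180 m is 3.6 m upgradient of the peak.
√(4πDt) = 39.51 m, giving peak height M/(n_e·A·√(4πDt)) = 0.23/(0.23 × 4.9 × 39.51) = 0.005165 kg/m³.
(x−vt)²/(4Dt) = (-3.6)²/(4 × 0.46 × 270) = 0.02609; exp(−0.02609) = 0.9742.
C = 0.005165 × 0.9742 = 0.00503 kg/m³.

0.00503 kg/m³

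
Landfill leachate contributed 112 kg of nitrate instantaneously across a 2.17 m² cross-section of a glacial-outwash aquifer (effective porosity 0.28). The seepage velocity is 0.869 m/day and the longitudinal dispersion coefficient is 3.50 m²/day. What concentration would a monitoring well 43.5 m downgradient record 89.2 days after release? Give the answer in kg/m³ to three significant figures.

For an instantaneous plane source, C(x,t) = M/(n_e·A·√(4πDt)) · exp(−(x−vt)²/(4Dt)), with n_e·A the pore (flow) area.
Plume center vt = 0.869 × 89.2 = 77.5148 m, so the well at 43.5 m is 34.0148 m upgradient of the peak.
√(4πDt) = 62.64 m, giving peak height M/(n_e·A·√(4πDt)) = 112/(0.28 × 2.17 × 62.64) = 2.943 kg/m³.
(x−vt)²/(4Dt) = (-34.0148)²/(4 × 3.50 × 89.2) = 0.9265; exp(−0.9265) = 0.3959.
C = 2.943 × 0.3959 = 1.17 kg/m³.

1.17 kg/m³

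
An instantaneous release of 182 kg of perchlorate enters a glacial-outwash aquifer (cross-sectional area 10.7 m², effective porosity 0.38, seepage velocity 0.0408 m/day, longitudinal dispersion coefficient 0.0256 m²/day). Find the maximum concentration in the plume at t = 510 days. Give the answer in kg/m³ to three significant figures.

The peak of an instantaneous 1D plume sits at x = vt; there the Gaussian factor is 1 and C_max = M/(n_e·A·√(4πDt)), where n_e·A is the pore area the mass is dissolved in.
√(4πDt) = √(4π × 0.0256 × 510) = 12.81 m, so C_max = 182/(0.38 × 10.7 × 12.81) = 3.49 kg/m³.

3.49 kg/m³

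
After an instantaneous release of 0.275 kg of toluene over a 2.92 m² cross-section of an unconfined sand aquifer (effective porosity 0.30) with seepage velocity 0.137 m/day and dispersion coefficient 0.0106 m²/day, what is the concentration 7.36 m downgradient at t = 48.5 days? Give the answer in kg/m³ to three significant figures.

For an instantaneous plane source, C(x,t) = M/(n_e·A·√(4πDt)) · exp(−(x−vt)²/(4Dt)), with n_e·A the pore (flow) area.
Plume center vt = 0.137 × 48.5 = 6.6445 m, so the well at 7.36 m is 0.7155 m downgradient of the peak.
√(4πDt) = 2.542 m, giving peak height M/(n_e·A·√(4πDt)) = 0.275/(0.30 × 2.92 × 2.542) = 0.1235 kg/m³.
(x−vt)²/(4Dt) = (0.7155)²/(4 × 0.0106 × 48.5) = 0.2489; exp(−0.2489) = 0.7797.
C = 0.1235 × 0.7797 = 0.0963 kg/m³.

0.0963 kg/m³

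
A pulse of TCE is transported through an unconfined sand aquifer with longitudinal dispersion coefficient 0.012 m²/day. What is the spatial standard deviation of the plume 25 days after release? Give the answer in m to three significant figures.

Dispersive spreading gives a Gaussian with σ² = 2Dt; advection only shifts the center.
σ = √(2 × 0.012 × 25) = 0.775 m.

0.775 m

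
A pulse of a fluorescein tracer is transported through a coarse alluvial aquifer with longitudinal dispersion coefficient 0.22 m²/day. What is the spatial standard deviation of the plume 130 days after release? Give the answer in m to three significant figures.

Dispersive spreading gives a Gaussian with σ² = 2Dt; advection only shifts the center.
σ = √(2 × 0.22 × 130) = 7.56 m.

7.56 m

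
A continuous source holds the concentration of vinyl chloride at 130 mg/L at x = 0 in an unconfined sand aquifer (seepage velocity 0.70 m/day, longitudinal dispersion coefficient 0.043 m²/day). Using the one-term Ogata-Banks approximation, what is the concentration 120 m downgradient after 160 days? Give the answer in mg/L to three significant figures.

For a continuous step input, C/C₀ ≈ ½·erfc((x−vt)/(2√(Dt))).
vt = 0.70 × 160 = 112 m and 2√(Dt) = 2√(0.043 × 160) = 5.246 m.
Argument (x−vt)/(2√(Dt)) = (120 − 112)/5.246 = 1.525; ½·erfc(1.525) = 0.01552.
C = 130 × 0.01552 = 2.02 mg/L.

2.02 mg/L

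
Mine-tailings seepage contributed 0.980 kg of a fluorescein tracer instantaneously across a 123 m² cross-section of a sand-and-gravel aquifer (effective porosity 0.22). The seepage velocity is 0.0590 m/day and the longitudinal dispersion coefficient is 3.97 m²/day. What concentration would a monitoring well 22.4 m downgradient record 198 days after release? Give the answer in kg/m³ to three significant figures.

0.000351 kg/m³

For an instantaneous plane source, C(x,t) = M/(n_e·A·√(4πDt)) · exp(−(x−vt)²/(4Dt)), with n_e·A the pore (flow) area.
Plume center vt = 0.0590 × 198 = 11.682 m, so the well at 22.4 m is 10.718 m downgradient of the peak.
√(4πDt) = 99.39 m, giving peak height M/(n_e·A·√(4πDt)) = 0.980/(0.22 × 123 × 99.39) = 0.0003644 kg/m³.
(x−vt)²/(4Dt) = (10.718)²/(4 × 3.97 × 198) = 0.03654; exp(−0.03654) = 0.9641.
C = 0.0003644 × 0.9641 = 0.000351 kg/m³.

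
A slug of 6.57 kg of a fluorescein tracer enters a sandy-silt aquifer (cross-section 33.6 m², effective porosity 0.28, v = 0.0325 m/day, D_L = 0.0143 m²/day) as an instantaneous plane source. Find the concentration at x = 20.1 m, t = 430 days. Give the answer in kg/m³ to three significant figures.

For an instantaneous plane source, C(x,t) = M/(n_e·A·√(4πDt)) · exp(−(x−vt)²/(4Dt)), with n_e·A the pore (flow) area.
Plume center vt = 0.0325 × 430 = 13.975 m, so the well at 20.1 m is 6.125 m downgradient of the peak.
√(4πDt) = 8.790 m, giving peak height M/(n_e·A·√(4πDt)) = 6.57/(0.28 × 33.6 × 8.790) = 0.07945 kg/m³.
(x−vt)²/(4Dt) = (6.125)²/(4 × 0.0143 × 430) = 1.525; exp(−1.525) = 0.2176.
C = 0.07945 × 0.2176 = 0.0173 kg/m³.

0.0173 kg/m³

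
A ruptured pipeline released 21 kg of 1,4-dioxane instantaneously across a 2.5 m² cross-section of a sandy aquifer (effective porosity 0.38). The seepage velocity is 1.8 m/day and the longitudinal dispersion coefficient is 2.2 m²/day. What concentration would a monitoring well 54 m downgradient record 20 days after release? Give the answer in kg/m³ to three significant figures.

For an instantaneous plane source, C(x,t) = M/(n_e·A·√(4πDt)) · exp(−(x−vt)²/(4Dt)), with n_e·A the pore (flow) area.
Plume center vt = 1.8 × 20 = 36 m, so the well at 54 m is 18 m downgradient of the peak.
√(4πDt) = 23.51 m, giving peak height M/(n_e·A·√(4πDt)) = 21/(0.38 × 2.5 × 23.51) = 0.9402 kg/m³.
(x−vt)²/(4Dt) = (18)²/(4 × 2.2 × 20) = 1.841; exp(−1.841) = 0.1587.
C = 0.9402 × 0.1587 = 0.149 kg/m³.

0.149 kg/m³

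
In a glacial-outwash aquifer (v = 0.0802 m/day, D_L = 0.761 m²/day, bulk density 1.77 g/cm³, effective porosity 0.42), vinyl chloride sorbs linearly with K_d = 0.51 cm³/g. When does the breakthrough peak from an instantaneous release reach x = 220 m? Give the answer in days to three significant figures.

8270 days

Retardation factor R = 1 + ρ_b·K_d/n = 1 + 1.77 × 0.51/0.42 = 3.149.
Sorption retards both mechanisms: v_R = v/R = 0.02547 m/day, D_R = D/R = 0.2417 m²/day.
Peak time from v_R²t² + 2D_R t − x² = 0: t = (√(D_R² + v_R²x²) − D_R)/v_R².
√(D_R² + v_R²x²) = √(0.2417² + 0.02547² × 220²) = 5.609; v_R² = 0.0006487.
t = (5.609 − 0.2417)/0.0006487 = 8270 days.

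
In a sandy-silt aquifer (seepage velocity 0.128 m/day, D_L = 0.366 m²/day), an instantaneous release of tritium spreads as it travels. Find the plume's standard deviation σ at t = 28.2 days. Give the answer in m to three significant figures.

Dispersive spreading gives a Gaussian with σ² = 2Dt; advection only shifts the center.
σ = √(2 × 0.366 × 28.2) = 4.54 m.

4.54 m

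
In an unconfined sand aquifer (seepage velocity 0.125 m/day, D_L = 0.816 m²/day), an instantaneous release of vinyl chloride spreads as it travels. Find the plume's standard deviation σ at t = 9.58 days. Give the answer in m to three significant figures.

Dispersive spreading gives a Gaussian with σ² = 2Dt; advection only shifts the center.
σ = √(2 × 0.816 × 9.58) = 3.95 m.

3.95 m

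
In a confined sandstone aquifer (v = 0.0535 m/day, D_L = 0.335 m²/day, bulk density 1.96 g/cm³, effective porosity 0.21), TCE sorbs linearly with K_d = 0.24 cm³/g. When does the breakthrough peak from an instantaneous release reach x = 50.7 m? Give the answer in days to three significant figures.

2710 days

Retardation factor R = 1 + ρ_b·K_d/n = 1 + 1.96 × 0.24/0.21 = 3.240.
Sorption retards both mechanisms: v_R = v/R = 0.01651 m/day, D_R = D/R = 0.1034 m²/day.
Peak time from v_R²t² + 2D_R t − x² = 0: t = (√(D_R² + v_R²x²) − D_R)/v_R².
√(D_R² + v_R²x²) = √(0.1034² + 0.01651² × 50.7²) = 0.8434; v_R² = 0.0002726.
t = (0.8434 − 0.1034)/0.0002726 = 2710 days.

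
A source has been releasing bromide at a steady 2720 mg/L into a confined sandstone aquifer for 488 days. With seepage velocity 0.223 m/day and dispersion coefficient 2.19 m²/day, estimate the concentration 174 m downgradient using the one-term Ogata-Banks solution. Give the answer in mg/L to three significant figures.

216 mg/L

For a continuous step input, C/C₀ ≈ ½·erfc((x−vt)/(2√(Dt))).
vt = 0.223 × 488 = 108.824 m and 2√(Dt) = 2√(2.19 × 488) = 65.38 m.
Argument (x−vt)/(2√(Dt)) = (174 − 108.824)/65.38 = 0.9969; ½·erfc(0.9969) = 0.07930.
C = 2720 × 0.07930 = 216 mg/L.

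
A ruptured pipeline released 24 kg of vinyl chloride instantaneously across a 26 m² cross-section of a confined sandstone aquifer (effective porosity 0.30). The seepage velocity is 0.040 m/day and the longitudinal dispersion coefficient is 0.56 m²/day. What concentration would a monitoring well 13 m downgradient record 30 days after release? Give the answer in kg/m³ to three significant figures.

0.0267 kg/m³

For an instantaneous plane source, C(x,t) = M/(n_e·A·√(4πDt)) · exp(−(x−vt)²/(4Dt)), with n_e·A the pore (flow) area.
Plume center vt = 0.040 × 30 = 1.2 m, so the well at 13 m is 11.8 m downgradient of the peak.
√(4πDt) = 14.53 m, giving peak height M/(n_e·A·√(4πDt)) = 24/(0.30 × 26 × 14.53) = 0.2118 kg/m³.
(x−vt)²/(4Dt) = (11.8)²/(4 × 0.56 × 30) = 2.072; exp(−2.072) = 0.1259.
C = 0.2118 × 0.1259 = 0.0267 kg/m³.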